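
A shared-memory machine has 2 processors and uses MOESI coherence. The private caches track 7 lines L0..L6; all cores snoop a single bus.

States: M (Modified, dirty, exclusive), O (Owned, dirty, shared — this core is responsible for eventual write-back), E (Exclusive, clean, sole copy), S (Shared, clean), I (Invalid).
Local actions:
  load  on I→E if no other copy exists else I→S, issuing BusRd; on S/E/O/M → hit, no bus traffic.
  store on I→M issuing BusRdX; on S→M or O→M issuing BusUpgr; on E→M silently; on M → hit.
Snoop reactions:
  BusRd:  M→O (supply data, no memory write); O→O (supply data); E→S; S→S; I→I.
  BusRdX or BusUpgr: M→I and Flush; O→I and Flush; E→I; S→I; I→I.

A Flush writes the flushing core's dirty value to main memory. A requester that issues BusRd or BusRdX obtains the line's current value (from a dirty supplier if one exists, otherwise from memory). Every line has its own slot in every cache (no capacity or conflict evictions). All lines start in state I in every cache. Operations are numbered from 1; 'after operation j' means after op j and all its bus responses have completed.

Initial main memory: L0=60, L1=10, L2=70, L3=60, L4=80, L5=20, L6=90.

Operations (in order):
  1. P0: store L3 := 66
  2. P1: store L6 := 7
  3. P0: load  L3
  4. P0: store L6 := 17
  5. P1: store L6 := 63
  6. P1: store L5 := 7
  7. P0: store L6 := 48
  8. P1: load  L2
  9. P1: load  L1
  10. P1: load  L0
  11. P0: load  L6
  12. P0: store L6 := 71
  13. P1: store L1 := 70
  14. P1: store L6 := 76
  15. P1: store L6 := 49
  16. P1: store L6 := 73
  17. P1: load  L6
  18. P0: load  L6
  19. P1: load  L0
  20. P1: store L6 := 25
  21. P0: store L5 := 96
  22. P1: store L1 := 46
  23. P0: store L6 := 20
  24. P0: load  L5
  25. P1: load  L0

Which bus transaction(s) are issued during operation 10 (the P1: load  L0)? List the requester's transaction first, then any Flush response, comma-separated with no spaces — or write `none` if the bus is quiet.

1. P0: store L3 := 66  bus=[BusRdX]  L3: P0=M P1=I  mem[L3]=60
2. P1: store L6 := 7  bus=[BusRdX]  L6: P0=I P1=M  mem[L6]=90
3. P0: load  L3  bus=[-]  L3: P0=M P1=I  mem[L3]=60
4. P0: store L6 := 17  bus=[BusRdX,Flush]  L6: P0=M P1=I  mem[L6]=7
5. P1: store L6 := 63  bus=[BusRdX,Flush]  L6: P0=I P1=M  mem[L6]=17
6. P1: store L5 := 7  bus=[BusRdX]  L5: P0=I P1=M  mem[L5]=20
7. P0: store L6 := 48  bus=[BusRdX,Flush]  L6: P0=M P1=I  mem[L6]=63
8. P1: load  L2  bus=[BusRd]  L2: P0=I P1=E  mem[L2]=70
9. P1: load  L1  bus=[BusRd]  L1: P0=I P1=E  mem[L1]=10
10. P1: load  L0  bus=[BusRd]  L0: P0=I P1=E  mem[L0]=60
11. P0: load  L6  bus=[-]  L6: P0=M P1=I  mem[L6]=63
12. P0: store L6 := 71  bus=[-]  L6: P0=M P1=I  mem[L6]=63
13. P1: store L1 := 70  bus=[-]  L1: P0=I P1=M  mem[L1]=10
14. P1: store L6 := 76  bus=[BusRdX,Flush]  L6: P0=I P1=M  mem[L6]=71
15. P1: store L6 := 49  bus=[-]  L6: P0=I P1=M  mem[L6]=71
16. P1: store L6 := 73  bus=[-]  L6: P0=I P1=M  mem[L6]=71
17. P1: load  L6  bus=[-]  L6: P0=I P1=M  mem[L6]=71
18. P0: load  L6  bus=[BusRd]  L6: P0=S P1=O  mem[L6]=71
19. P1: load  L0  bus=[-]  L0: P0=I P1=E  mem[L0]=60
20. P1: store L6 := 25  bus=[BusUpgr]  L6: P0=I P1=M  mem[L6]=71
21. P0: store L5 := 96  bus=[BusRdX,Flush]  L5: P0=M P1=I  mem[L5]=7
22. P1: store L1 := 46  bus=[-]  L1: P0=I P1=M  mem[L1]=10
23. P0: store L6 := 20  bus=[BusRdX,Flush]  L6: P0=M P1=I  mem[L6]=25
24. P0: load  L5  bus=[-]  L5: P0=M P1=I  mem[L5]=7
25. P1: load  L0  bus=[-]  L0: P0=I P1=E  mem[L0]=60

bus = BusRd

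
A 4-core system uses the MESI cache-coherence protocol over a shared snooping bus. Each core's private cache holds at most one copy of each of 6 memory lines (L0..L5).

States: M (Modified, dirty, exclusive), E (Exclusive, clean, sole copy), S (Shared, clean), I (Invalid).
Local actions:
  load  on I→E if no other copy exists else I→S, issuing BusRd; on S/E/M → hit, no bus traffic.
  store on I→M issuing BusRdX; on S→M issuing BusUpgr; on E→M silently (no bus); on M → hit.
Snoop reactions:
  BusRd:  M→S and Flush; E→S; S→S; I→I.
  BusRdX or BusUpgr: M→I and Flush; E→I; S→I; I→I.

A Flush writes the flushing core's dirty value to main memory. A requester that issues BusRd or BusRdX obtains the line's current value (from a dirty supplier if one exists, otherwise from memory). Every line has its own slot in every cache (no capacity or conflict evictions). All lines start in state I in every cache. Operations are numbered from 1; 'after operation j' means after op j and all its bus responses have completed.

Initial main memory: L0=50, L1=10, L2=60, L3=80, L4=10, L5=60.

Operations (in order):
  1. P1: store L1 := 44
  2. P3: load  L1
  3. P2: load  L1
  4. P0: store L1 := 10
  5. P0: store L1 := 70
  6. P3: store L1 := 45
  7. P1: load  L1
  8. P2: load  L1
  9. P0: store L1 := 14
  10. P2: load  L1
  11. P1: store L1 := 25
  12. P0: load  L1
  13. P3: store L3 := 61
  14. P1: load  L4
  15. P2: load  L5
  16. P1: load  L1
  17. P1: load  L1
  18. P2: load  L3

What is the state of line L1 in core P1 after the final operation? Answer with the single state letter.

state = S

step 1: P1: store L1 := 44  ⟶  IMII  (L1)  txn=BusRdX  M[L1]=10
step 2: P3: load  L1  ⟶  ISIS  (L1)  txn=BusRd+Flush  M[L1]=44
step 3: P2: load  L1  ⟶  ISSS  (L1)  txn=BusRd  M[L1]=44
step 4: P0: store L1 := 10  ⟶  MIII  (L1)  txn=BusRdX  M[L1]=44
step 5: P0: store L1 := 70  ⟶  MIII  (L1)  txn=∅  M[L1]=44
step 6: P3: store L1 := 45  ⟶  IIIM  (L1)  txn=BusRdX+Flush  M[L1]=70
step 7: P1: load  L1  ⟶  ISIS  (L1)  txn=BusRd+Flush  M[L1]=45
step 8: P2: load  L1  ⟶  ISSS  (L1)  txn=BusRd  M[L1]=45
step 9: P0: store L1 := 14  ⟶  MIII  (L1)  txn=BusRdX  M[L1]=45
step 10: P2: load  L1  ⟶  SISI  (L1)  txn=BusRd+Flush  M[L1]=14
step 11: P1: store L1 := 25  ⟶  IMII  (L1)  txn=BusRdX  M[L1]=14
step 12: P0: load  L1  ⟶  SSII  (L1)  txn=BusRd+Flush  M[L1]=25
step 13: P3: store L3 := 61  ⟶  IIIM  (L3)  txn=BusRdX  M[L3]=80
step 14: P1: load  L4  ⟶  IEII  (L4)  txn=BusRd  M[L4]=10
step 15: P2: load  L5  ⟶  IIEI  (L5)  txn=BusRd  M[L5]=60
step 16: P1: load  L1  ⟶  SSII  (L1)  txn=∅  M[L1]=25
step 17: P1: load  L1  ⟶  SSII  (L1)  txn=∅  M[L1]=25
step 18: P2: load  L3  ⟶  IISS  (L3)  txn=BusRd+Flush  M[L3]=61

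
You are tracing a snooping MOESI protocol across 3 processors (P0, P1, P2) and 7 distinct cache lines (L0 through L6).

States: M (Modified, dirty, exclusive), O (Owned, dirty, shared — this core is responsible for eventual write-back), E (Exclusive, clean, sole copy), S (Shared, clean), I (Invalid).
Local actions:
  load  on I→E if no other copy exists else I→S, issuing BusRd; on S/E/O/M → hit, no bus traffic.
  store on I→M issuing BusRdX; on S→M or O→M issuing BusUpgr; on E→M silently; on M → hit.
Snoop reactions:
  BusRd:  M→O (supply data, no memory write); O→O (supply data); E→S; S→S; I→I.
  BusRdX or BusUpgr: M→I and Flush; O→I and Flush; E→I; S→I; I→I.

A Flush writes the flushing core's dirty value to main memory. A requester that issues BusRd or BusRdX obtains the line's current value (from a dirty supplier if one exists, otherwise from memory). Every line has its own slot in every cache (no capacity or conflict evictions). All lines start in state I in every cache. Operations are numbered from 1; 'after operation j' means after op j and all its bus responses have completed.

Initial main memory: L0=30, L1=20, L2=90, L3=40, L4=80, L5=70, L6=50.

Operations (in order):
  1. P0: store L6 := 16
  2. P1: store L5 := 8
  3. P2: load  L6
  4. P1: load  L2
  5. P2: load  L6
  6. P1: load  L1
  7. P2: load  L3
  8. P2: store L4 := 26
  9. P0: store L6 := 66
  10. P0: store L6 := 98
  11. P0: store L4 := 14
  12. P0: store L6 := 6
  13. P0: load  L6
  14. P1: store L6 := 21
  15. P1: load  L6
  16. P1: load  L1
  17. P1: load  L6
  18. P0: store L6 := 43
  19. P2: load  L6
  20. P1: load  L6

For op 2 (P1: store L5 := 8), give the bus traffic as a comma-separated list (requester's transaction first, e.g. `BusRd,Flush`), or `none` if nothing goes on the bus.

step 1: P0: store L6 := 16  ⟶  MII  (L6)  txn=BusRdX  M[L6]=50
step 2: P1: store L5 := 8  ⟶  IMI  (L5)  txn=BusRdX  M[L5]=70
step 3: P2: load  L6  ⟶  OIS  (L6)  txn=BusRd  M[L6]=50
step 4: P1: load  L2  ⟶  IEI  (L2)  txn=BusRd  M[L2]=90
step 5: P2: load  L6  ⟶  OIS  (L6)  txn=∅  M[L6]=50
step 6: P1: load  L1  ⟶  IEI  (L1)  txn=BusRd  M[L1]=20
step 7: P2: load  L3  ⟶  IIE  (L3)  txn=BusRd  M[L3]=40
step 8: P2: store L4 := 26  ⟶  IIM  (L4)  txn=BusRdX  M[L4]=80
step 9: P0: store L6 := 66  ⟶  MII  (L6)  txn=BusUpgr  M[L6]=50
step 10: P0: store L6 := 98  ⟶  MII  (L6)  txn=∅  M[L6]=50
step 11: P0: store L4 := 14  ⟶  MII  (L4)  txn=BusRdX+Flush  M[L4]=26
step 12: P0: store L6 := 6  ⟶  MII  (L6)  txn=∅  M[L6]=50
step 13: P0: load  L6  ⟶  MII  (L6)  txn=∅  M[L6]=50
step 14: P1: store L6 := 21  ⟶  IMI  (L6)  txn=BusRdX+Flush  M[L6]=6
step 15: P1: load  L6  ⟶  IMI  (L6)  txn=∅  M[L6]=6
step 16: P1: load  L1  ⟶  IEI  (L1)  txn=∅  M[L1]=20
step 17: P1: load  L6  ⟶  IMI  (L6)  txn=∅  M[L6]=6
step 18: P0: store L6 := 43  ⟶  MII  (L6)  txn=BusRdX+Flush  M[L6]=21
step 19: P2: load  L6  ⟶  OIS  (L6)  txn=BusRd  M[L6]=21
step 20: P1: load  L6  ⟶  OSS  (L6)  txn=BusRd  M[L6]=21

bus = BusRdX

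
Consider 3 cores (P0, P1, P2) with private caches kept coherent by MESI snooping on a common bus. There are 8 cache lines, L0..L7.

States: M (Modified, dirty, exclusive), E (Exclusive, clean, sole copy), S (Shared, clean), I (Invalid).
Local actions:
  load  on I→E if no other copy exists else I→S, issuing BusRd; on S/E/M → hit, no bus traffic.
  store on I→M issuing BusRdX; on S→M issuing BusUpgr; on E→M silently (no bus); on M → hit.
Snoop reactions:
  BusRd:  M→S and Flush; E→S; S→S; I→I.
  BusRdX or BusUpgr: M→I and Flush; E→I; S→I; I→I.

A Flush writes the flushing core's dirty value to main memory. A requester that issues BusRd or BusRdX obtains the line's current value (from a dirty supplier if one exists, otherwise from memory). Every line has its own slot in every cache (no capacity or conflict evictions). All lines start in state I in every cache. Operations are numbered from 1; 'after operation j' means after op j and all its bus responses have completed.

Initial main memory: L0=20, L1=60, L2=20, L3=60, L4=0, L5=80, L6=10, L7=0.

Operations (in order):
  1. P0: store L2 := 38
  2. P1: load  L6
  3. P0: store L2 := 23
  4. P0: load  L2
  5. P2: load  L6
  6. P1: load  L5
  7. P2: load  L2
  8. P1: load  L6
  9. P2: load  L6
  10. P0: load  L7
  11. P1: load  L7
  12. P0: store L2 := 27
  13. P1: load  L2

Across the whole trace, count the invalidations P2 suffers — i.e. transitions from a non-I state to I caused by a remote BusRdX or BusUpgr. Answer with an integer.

invalidations = 1

[1] P0: store L2 := 38 | P0:M(38), P1:I, P2:I | bus: BusRdX
[2] P1: load  L6 | P0:I, P1:E(10), P2:I | bus: BusRd
[3] P0: store L2 := 23 | P0:M(23), P1:I, P2:I | bus: none
[4] P0: load  L2 | P0:M(23), P1:I, P2:I | bus: none
[5] P2: load  L6 | P0:I, P1:S(10), P2:S(10) | bus: BusRd
[6] P1: load  L5 | P0:I, P1:E(80), P2:I | bus: BusRd
[7] P2: load  L2 | P0:S(23), P1:I, P2:S(23) | bus: BusRd,Flush
[8] P1: load  L6 | P0:I, P1:S(10), P2:S(10) | bus: none
[9] P2: load  L6 | P0:I, P1:S(10), P2:S(10) | bus: none
[10] P0: load  L7 | P0:E(0), P1:I, P2:I | bus: BusRd
[11] P1: load  L7 | P0:S(0), P1:S(0), P2:I | bus: BusRd
[12] P0: store L2 := 27 | P0:M(27), P1:I, P2:I | bus: BusUpgr
[13] P1: load  L2 | P0:S(27), P1:S(27), P2:I | bus: BusRd,Flush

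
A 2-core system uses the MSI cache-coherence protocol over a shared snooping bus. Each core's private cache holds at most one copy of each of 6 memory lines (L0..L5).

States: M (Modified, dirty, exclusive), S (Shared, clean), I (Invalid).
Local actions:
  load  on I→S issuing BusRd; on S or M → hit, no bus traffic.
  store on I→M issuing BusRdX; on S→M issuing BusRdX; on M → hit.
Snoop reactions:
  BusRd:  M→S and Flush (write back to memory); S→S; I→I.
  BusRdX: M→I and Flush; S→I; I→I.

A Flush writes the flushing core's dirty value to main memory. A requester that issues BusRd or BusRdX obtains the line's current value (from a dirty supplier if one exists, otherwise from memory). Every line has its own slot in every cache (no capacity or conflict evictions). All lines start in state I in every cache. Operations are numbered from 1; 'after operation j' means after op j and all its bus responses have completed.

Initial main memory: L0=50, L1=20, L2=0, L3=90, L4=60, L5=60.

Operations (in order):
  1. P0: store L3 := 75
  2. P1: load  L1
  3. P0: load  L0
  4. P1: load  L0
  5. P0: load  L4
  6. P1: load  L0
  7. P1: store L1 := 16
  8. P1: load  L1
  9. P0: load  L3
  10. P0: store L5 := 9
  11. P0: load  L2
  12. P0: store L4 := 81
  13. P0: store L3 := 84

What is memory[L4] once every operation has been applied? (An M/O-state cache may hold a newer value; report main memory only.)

  op1 P0: store L3 := 75 → M/I on L3; bus BusRdX; mem=90
  op2 P1: load  L1 → I/S on L1; bus BusRd; mem=20
  op3 P0: load  L0 → S/I on L0; bus BusRd; mem=50
  op4 P1: load  L0 → S/S on L0; bus BusRd; mem=50
  op5 P0: load  L4 → S/I on L4; bus BusRd; mem=60
  op6 P1: load  L0 → S/S on L0; bus (none); mem=50
  op7 P1: store L1 := 16 → I/M on L1; bus BusRdX; mem=20
  op8 P1: load  L1 → I/M on L1; bus (none); mem=20
  op9 P0: load  L3 → M/I on L3; bus (none); mem=90
  op10 P0: store L5 := 9 → M/I on L5; bus BusRdX; mem=60
  op11 P0: load  L2 → S/I on L2; bus BusRd; mem=0
  op12 P0: store L4 := 81 → M/I on L4; bus BusRdX; mem=60
  op13 P0: store L3 := 84 → M/I on L3; bus (none); mem=90

memory[L4] = 60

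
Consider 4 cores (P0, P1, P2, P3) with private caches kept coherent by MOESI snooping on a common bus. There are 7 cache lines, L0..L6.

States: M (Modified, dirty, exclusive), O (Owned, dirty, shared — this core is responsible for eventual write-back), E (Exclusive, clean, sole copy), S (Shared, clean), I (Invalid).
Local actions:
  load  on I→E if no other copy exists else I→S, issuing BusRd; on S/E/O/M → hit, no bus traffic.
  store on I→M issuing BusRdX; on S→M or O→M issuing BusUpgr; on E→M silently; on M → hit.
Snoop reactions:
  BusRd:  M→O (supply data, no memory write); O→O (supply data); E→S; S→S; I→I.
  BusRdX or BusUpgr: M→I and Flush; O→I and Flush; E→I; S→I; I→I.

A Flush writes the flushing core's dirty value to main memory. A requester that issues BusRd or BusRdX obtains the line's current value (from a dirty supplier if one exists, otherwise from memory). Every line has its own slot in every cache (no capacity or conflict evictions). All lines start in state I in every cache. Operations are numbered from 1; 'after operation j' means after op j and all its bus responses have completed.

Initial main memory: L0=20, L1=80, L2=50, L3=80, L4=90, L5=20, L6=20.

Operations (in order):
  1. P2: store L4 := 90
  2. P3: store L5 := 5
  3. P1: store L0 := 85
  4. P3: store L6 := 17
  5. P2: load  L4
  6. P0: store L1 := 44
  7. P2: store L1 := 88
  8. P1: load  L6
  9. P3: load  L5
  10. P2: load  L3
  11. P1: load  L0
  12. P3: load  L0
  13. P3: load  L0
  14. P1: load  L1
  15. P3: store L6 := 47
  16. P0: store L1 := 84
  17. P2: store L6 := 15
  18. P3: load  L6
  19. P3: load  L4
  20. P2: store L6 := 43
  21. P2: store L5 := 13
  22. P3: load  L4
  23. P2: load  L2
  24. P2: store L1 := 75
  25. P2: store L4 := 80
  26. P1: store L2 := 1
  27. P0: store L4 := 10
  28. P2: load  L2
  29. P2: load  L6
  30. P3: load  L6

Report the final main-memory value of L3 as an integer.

memory[L3] = 80

step 1: P2: store L4 := 90  ⟶  IIMI  (L4)  txn=BusRdX  M[L4]=90
step 2: P3: store L5 := 5  ⟶  IIIM  (L5)  txn=BusRdX  M[L5]=20
step 3: P1: store L0 := 85  ⟶  IMII  (L0)  txn=BusRdX  M[L0]=20
step 4: P3: store L6 := 17  ⟶  IIIM  (L6)  txn=BusRdX  M[L6]=20
step 5: P2: load  L4  ⟶  IIMI  (L4)  txn=∅  M[L4]=90
step 6: P0: store L1 := 44  ⟶  MIII  (L1)  txn=BusRdX  M[L1]=80
step 7: P2: store L1 := 88  ⟶  IIMI  (L1)  txn=BusRdX+Flush  M[L1]=44
step 8: P1: load  L6  ⟶  ISIO  (L6)  txn=BusRd  M[L6]=20
step 9: P3: load  L5  ⟶  IIIM  (L5)  txn=∅  M[L5]=20
step 10: P2: load  L3  ⟶  IIEI  (L3)  txn=BusRd  M[L3]=80
step 11: P1: load  L0  ⟶  IMII  (L0)  txn=∅  M[L0]=20
step 12: P3: load  L0  ⟶  IOIS  (L0)  txn=BusRd  M[L0]=20
step 13: P3: load  L0  ⟶  IOIS  (L0)  txn=∅  M[L0]=20
step 14: P1: load  L1  ⟶  ISOI  (L1)  txn=BusRd  M[L1]=44
step 15: P3: store L6 := 47  ⟶  IIIM  (L6)  txn=BusUpgr  M[L6]=20
step 16: P0: store L1 := 84  ⟶  MIII  (L1)  txn=BusRdX+Flush  M[L1]=88
step 17: P2: store L6 := 15  ⟶  IIMI  (L6)  txn=BusRdX+Flush  M[L6]=47
step 18: P3: load  L6  ⟶  IIOS  (L6)  txn=BusRd  M[L6]=47
step 19: P3: load  L4  ⟶  IIOS  (L4)  txn=BusRd  M[L4]=90
step 20: P2: store L6 := 43  ⟶  IIMI  (L6)  txn=BusUpgr  M[L6]=47
step 21: P2: store L5 := 13  ⟶  IIMI  (L5)  txn=BusRdX+Flush  M[L5]=5
step 22: P3: load  L4  ⟶  IIOS  (L4)  txn=∅  M[L4]=90
step 23: P2: load  L2  ⟶  IIEI  (L2)  txn=BusRd  M[L2]=50
step 24: P2: store L1 := 75  ⟶  IIMI  (L1)  txn=BusRdX+Flush  M[L1]=84
step 25: P2: store L4 := 80  ⟶  IIMI  (L4)  txn=BusUpgr  M[L4]=90
step 26: P1: store L2 := 1  ⟶  IMII  (L2)  txn=BusRdX  M[L2]=50
step 27: P0: store L4 := 10  ⟶  MIII  (L4)  txn=BusRdX+Flush  M[L4]=80
step 28: P2: load  L2  ⟶  IOSI  (L2)  txn=BusRd  M[L2]=50
step 29: P2: load  L6  ⟶  IIMI  (L6)  txn=∅  M[L6]=47
step 30: P3: load  L6  ⟶  IIOS  (L6)  txn=BusRd  M[L6]=47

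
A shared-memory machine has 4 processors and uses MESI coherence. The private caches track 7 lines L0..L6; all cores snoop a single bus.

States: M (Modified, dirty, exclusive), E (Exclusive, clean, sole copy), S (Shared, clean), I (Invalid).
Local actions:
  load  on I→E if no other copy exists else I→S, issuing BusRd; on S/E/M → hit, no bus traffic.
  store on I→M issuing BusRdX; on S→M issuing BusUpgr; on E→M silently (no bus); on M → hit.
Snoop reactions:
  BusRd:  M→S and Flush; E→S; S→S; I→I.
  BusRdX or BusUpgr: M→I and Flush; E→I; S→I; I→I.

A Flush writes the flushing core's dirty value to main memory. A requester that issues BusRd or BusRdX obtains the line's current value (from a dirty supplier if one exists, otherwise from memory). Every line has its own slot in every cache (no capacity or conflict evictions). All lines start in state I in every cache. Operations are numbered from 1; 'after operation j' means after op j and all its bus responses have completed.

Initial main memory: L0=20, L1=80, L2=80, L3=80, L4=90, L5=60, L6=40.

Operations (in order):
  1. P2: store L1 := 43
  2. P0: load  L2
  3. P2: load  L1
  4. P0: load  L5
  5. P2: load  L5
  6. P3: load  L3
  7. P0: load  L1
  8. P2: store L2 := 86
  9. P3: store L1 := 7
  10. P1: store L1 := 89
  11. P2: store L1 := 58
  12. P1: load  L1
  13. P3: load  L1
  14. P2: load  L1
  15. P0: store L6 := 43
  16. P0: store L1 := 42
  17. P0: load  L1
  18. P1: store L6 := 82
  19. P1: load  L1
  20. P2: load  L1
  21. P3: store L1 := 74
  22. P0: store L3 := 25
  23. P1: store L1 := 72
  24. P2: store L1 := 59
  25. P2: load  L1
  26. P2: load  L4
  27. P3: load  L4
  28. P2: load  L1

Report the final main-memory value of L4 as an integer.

step 1: P2: store L1 := 43  ⟶  IIMI  (L1)  txn=BusRdX  M[L1]=80
step 2: P0: load  L2  ⟶  EIII  (L2)  txn=BusRd  M[L2]=80
step 3: P2: load  L1  ⟶  IIMI  (L1)  txn=∅  M[L1]=80
step 4: P0: load  L5  ⟶  EIII  (L5)  txn=BusRd  M[L5]=60
step 5: P2: load  L5  ⟶  SISI  (L5)  txn=BusRd  M[L5]=60
step 6: P3: load  L3  ⟶  IIIE  (L3)  txn=BusRd  M[L3]=80
step 7: P0: load  L1  ⟶  SISI  (L1)  txn=BusRd+Flush  M[L1]=43
step 8: P2: store L2 := 86  ⟶  IIMI  (L2)  txn=BusRdX  M[L2]=80
step 9: P3: store L1 := 7  ⟶  IIIM  (L1)  txn=BusRdX  M[L1]=43
step 10: P1: store L1 := 89  ⟶  IMII  (L1)  txn=BusRdX+Flush  M[L1]=7
step 11: P2: store L1 := 58  ⟶  IIMI  (L1)  txn=BusRdX+Flush  M[L1]=89
step 12: P1: load  L1  ⟶  ISSI  (L1)  txn=BusRd+Flush  M[L1]=58
step 13: P3: load  L1  ⟶  ISSS  (L1)  txn=BusRd  M[L1]=58
step 14: P2: load  L1  ⟶  ISSS  (L1)  txn=∅  M[L1]=58
step 15: P0: store L6 := 43  ⟶  MIII  (L6)  txn=BusRdX  M[L6]=40
step 16: P0: store L1 := 42  ⟶  MIII  (L1)  txn=BusRdX  M[L1]=58
step 17: P0: load  L1  ⟶  MIII  (L1)  txn=∅  M[L1]=58
step 18: P1: store L6 := 82  ⟶  IMII  (L6)  txn=BusRdX+Flush  M[L6]=43
step 19: P1: load  L1  ⟶  SSII  (L1)  txn=BusRd+Flush  M[L1]=42
step 20: P2: load  L1  ⟶  SSSI  (L1)  txn=BusRd  M[L1]=42
step 21: P3: store L1 := 74  ⟶  IIIM  (L1)  txn=BusRdX  M[L1]=42
step 22: P0: store L3 := 25  ⟶  MIII  (L3)  txn=BusRdX  M[L3]=80
step 23: P1: store L1 := 72  ⟶  IMII  (L1)  txn=BusRdX+Flush  M[L1]=74
step 24: P2: store L1 := 59  ⟶  IIMI  (L1)  txn=BusRdX+Flush  M[L1]=72
step 25: P2: load  L1  ⟶  IIMI  (L1)  txn=∅  M[L1]=72
step 26: P2: load  L4  ⟶  IIEI  (L4)  txn=BusRd  M[L4]=90
step 27: P3: load  L4  ⟶  IISS  (L4)  txn=BusRd  M[L4]=90
step 28: P2: load  L1  ⟶  IIMI  (L1)  txn=∅  M[L1]=72

memory[L4] = 90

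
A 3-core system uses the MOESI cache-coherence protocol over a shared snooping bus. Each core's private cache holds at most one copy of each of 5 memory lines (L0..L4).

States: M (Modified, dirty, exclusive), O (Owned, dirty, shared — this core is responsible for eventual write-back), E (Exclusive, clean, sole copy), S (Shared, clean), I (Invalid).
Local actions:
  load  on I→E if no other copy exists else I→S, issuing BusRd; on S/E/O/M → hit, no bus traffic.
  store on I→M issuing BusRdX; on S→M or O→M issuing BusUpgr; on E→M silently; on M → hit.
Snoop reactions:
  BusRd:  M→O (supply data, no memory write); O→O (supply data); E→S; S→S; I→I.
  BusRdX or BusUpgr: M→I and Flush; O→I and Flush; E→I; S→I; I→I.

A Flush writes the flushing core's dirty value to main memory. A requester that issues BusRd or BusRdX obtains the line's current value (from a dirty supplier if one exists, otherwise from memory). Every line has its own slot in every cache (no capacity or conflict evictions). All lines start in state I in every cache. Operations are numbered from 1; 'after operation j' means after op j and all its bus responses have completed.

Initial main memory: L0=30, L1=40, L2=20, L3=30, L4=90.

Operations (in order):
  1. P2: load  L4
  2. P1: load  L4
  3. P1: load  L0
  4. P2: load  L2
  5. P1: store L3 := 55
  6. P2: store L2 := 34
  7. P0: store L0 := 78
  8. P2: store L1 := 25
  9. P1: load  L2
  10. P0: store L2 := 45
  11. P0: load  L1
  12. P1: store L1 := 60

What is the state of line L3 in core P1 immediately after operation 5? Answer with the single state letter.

state = M

[1] P2: load  L4 | P0:I, P1:I, P2:E(90) | bus: BusRd
[2] P1: load  L4 | P0:I, P1:S(90), P2:S(90) | bus: BusRd
[3] P1: load  L0 | P0:I, P1:E(30), P2:I | bus: BusRd
[4] P2: load  L2 | P0:I, P1:I, P2:E(20) | bus: BusRd
[5] P1: store L3 := 55 | P0:I, P1:M(55), P2:I | bus: BusRdX
[6] P2: store L2 := 34 | P0:I, P1:I, P2:M(34) | bus: none
[7] P0: store L0 := 78 | P0:M(78), P1:I, P2:I | bus: BusRdX
[8] P2: store L1 := 25 | P0:I, P1:I, P2:M(25) | bus: BusRdX
[9] P1: load  L2 | P0:I, P1:S(34), P2:O(34) | bus: BusRd
[10] P0: store L2 := 45 | P0:M(45), P1:I, P2:I | bus: BusRdX,Flush
[11] P0: load  L1 | P0:S(25), P1:I, P2:O(25) | bus: BusRd
[12] P1: store L1 := 60 | P0:I, P1:M(60), P2:I | bus: BusRdX,Flush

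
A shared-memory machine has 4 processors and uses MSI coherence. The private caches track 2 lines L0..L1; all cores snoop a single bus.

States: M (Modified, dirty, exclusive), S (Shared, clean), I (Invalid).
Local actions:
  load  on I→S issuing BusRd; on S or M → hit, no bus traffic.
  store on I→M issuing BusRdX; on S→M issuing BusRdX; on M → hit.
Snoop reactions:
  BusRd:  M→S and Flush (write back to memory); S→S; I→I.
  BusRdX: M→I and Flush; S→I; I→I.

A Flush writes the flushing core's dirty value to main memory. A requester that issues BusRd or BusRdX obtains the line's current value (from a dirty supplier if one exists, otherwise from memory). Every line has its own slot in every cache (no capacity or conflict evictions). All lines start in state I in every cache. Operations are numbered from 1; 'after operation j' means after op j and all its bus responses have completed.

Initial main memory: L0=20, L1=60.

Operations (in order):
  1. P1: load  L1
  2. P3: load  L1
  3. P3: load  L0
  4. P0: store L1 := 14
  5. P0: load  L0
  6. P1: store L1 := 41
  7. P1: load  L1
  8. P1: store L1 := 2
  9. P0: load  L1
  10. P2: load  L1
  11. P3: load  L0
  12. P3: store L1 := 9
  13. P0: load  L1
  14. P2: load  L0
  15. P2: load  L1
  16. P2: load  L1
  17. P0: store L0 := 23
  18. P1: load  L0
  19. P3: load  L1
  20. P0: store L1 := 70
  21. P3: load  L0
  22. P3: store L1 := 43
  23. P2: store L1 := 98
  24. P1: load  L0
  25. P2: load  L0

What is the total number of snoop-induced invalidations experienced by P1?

1. P1: load  L1  bus=[BusRd]  L1: P0=I P1=S P2=I P3=I  mem[L1]=60
2. P3: load  L1  bus=[BusRd]  L1: P0=I P1=S P2=I P3=S  mem[L1]=60
3. P3: load  L0  bus=[BusRd]  L0: P0=I P1=I P2=I P3=S  mem[L0]=20
4. P0: store L1 := 14  bus=[BusRdX]  L1: P0=M P1=I P2=I P3=I  mem[L1]=60
5. P0: load  L0  bus=[BusRd]  L0: P0=S P1=I P2=I P3=S  mem[L0]=20
6. P1: store L1 := 41  bus=[BusRdX,Flush]  L1: P0=I P1=M P2=I P3=I  mem[L1]=14
7. P1: load  L1  bus=[-]  L1: P0=I P1=M P2=I P3=I  mem[L1]=14
8. P1: store L1 := 2  bus=[-]  L1: P0=I P1=M P2=I P3=I  mem[L1]=14
9. P0: load  L1  bus=[BusRd,Flush]  L1: P0=S P1=S P2=I P3=I  mem[L1]=2
10. P2: load  L1  bus=[BusRd]  L1: P0=S P1=S P2=S P3=I  mem[L1]=2
11. P3: load  L0  bus=[-]  L0: P0=S P1=I P2=I P3=S  mem[L0]=20
12. P3: store L1 := 9  bus=[BusRdX]  L1: P0=I P1=I P2=I P3=M  mem[L1]=2
13. P0: load  L1  bus=[BusRd,Flush]  L1: P0=S P1=I P2=I P3=S  mem[L1]=9
14. P2: load  L0  bus=[BusRd]  L0: P0=S P1=I P2=S P3=S  mem[L0]=20
15. P2: load  L1  bus=[BusRd]  L1: P0=S P1=I P2=S P3=S  mem[L1]=9
16. P2: load  L1  bus=[-]  L1: P0=S P1=I P2=S P3=S  mem[L1]=9
17. P0: store L0 := 23  bus=[BusRdX]  L0: P0=M P1=I P2=I P3=I  mem[L0]=20
18. P1: load  L0  bus=[BusRd,Flush]  L0: P0=S P1=S P2=I P3=I  mem[L0]=23
19. P3: load  L1  bus=[-]  L1: P0=S P1=I P2=S P3=S  mem[L1]=9
20. P0: store L1 := 70  bus=[BusRdX]  L1: P0=M P1=I P2=I P3=I  mem[L1]=9
21. P3: load  L0  bus=[BusRd]  L0: P0=S P1=S P2=I P3=S  mem[L0]=23
22. P3: store L1 := 43  bus=[BusRdX,Flush]  L1: P0=I P1=I P2=I P3=M  mem[L1]=70
23. P2: store L1 := 98  bus=[BusRdX,Flush]  L1: P0=I P1=I P2=M P3=I  mem[L1]=43
24. P1: load  L0  bus=[-]  L0: P0=S P1=S P2=I P3=S  mem[L0]=23
25. P2: load  L0  bus=[BusRd]  L0: P0=S P1=S P2=S P3=S  mem[L0]=23

invalidations = 2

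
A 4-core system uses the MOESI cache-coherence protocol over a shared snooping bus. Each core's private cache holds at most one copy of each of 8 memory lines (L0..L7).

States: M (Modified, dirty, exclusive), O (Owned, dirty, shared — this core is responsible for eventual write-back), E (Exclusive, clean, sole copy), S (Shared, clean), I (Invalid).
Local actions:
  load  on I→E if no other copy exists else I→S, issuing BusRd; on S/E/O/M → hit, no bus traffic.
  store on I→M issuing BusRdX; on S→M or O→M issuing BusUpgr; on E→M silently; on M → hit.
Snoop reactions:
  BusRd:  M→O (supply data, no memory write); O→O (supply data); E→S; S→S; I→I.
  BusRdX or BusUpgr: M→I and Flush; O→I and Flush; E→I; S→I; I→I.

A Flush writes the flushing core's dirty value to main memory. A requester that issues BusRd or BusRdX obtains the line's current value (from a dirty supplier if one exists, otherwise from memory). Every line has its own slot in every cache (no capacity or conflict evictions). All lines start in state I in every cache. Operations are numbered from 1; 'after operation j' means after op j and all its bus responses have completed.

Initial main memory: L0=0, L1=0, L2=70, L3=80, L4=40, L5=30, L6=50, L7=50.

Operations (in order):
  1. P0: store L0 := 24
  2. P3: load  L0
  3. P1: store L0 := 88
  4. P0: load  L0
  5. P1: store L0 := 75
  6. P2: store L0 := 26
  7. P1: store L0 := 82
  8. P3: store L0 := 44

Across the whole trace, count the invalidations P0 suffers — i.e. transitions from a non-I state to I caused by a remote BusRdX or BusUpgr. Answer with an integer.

1. P0: store L0 := 24  bus=[BusRdX]  L0: P0=M P1=I P2=I P3=I  mem[L0]=0
2. P3: load  L0  bus=[BusRd]  L0: P0=O P1=I P2=I P3=S  mem[L0]=0
3. P1: store L0 := 88  bus=[BusRdX,Flush]  L0: P0=I P1=M P2=I P3=I  mem[L0]=24
4. P0: load  L0  bus=[BusRd]  L0: P0=S P1=O P2=I P3=I  mem[L0]=24
5. P1: store L0 := 75  bus=[BusUpgr]  L0: P0=I P1=M P2=I P3=I  mem[L0]=24
6. P2: store L0 := 26  bus=[BusRdX,Flush]  L0: P0=I P1=I P2=M P3=I  mem[L0]=75
7. P1: store L0 := 82  bus=[BusRdX,Flush]  L0: P0=I P1=M P2=I P3=I  mem[L0]=26
8. P3: store L0 := 44  bus=[BusRdX,Flush]  L0: P0=I P1=I P2=I P3=M  mem[L0]=82

invalidations = 2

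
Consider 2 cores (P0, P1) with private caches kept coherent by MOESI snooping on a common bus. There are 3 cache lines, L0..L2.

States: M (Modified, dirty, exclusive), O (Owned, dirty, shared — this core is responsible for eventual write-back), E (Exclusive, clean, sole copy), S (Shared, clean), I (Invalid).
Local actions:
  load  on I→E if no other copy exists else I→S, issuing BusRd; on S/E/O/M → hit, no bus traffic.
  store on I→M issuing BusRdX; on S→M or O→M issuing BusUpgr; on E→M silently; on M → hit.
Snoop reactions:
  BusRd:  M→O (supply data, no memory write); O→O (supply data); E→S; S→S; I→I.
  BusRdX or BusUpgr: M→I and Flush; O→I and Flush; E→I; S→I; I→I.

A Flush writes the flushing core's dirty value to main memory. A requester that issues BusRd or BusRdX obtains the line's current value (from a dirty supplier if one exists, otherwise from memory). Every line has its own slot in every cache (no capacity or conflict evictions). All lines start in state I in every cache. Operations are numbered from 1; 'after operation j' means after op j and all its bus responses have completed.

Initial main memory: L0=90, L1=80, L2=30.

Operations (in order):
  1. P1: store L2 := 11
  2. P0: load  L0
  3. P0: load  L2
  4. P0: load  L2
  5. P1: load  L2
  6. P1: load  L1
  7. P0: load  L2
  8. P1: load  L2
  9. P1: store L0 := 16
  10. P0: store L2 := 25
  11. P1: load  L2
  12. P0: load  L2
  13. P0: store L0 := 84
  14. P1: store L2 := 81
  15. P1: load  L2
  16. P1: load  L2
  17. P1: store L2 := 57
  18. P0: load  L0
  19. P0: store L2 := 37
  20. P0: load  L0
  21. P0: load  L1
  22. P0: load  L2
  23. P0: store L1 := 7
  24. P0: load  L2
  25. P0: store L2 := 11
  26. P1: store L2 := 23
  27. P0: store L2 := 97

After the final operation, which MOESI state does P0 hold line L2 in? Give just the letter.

step 1: P1: store L2 := 11  ⟶  IM  (L2)  txn=BusRdX  M[L2]=30
step 2: P0: load  L0  ⟶  EI  (L0)  txn=BusRd  M[L0]=90
step 3: P0: load  L2  ⟶  SO  (L2)  txn=BusRd  M[L2]=30
step 4: P0: load  L2  ⟶  SO  (L2)  txn=∅  M[L2]=30
step 5: P1: load  L2  ⟶  SO  (L2)  txn=∅  M[L2]=30
step 6: P1: load  L1  ⟶  IE  (L1)  txn=BusRd  M[L1]=80
step 7: P0: load  L2  ⟶  SO  (L2)  txn=∅  M[L2]=30
step 8: P1: load  L2  ⟶  SO  (L2)  txn=∅  M[L2]=30
step 9: P1: store L0 := 16  ⟶  IM  (L0)  txn=BusRdX  M[L0]=90
step 10: P0: store L2 := 25  ⟶  MI  (L2)  txn=BusUpgr+Flush  M[L2]=11
step 11: P1: load  L2  ⟶  OS  (L2)  txn=BusRd  M[L2]=11
step 12: P0: load  L2  ⟶  OS  (L2)  txn=∅  M[L2]=11
step 13: P0: store L0 := 84  ⟶  MI  (L0)  txn=BusRdX+Flush  M[L0]=16
step 14: P1: store L2 := 81  ⟶  IM  (L2)  txn=BusUpgr+Flush  M[L2]=25
step 15: P1: load  L2  ⟶  IM  (L2)  txn=∅  M[L2]=25
step 16: P1: load  L2  ⟶  IM  (L2)  txn=∅  M[L2]=25
step 17: P1: store L2 := 57  ⟶  IM  (L2)  txn=∅  M[L2]=25
step 18: P0: load  L0  ⟶  MI  (L0)  txn=∅  M[L0]=16
step 19: P0: store L2 := 37  ⟶  MI  (L2)  txn=BusRdX+Flush  M[L2]=57
step 20: P0: load  L0  ⟶  MI  (L0)  txn=∅  M[L0]=16
step 21: P0: load  L1  ⟶  SS  (L1)  txn=BusRd  M[L1]=80
step 22: P0: load  L2  ⟶  MI  (L2)  txn=∅  M[L2]=57
step 23: P0: store L1 := 7  ⟶  MI  (L1)  txn=BusUpgr  M[L1]=80
step 24: P0: load  L2  ⟶  MI  (L2)  txn=∅  M[L2]=57
step 25: P0: store L2 := 11  ⟶  MI  (L2)  txn=∅  M[L2]=57
step 26: P1: store L2 := 23  ⟶  IM  (L2)  txn=BusRdX+Flush  M[L2]=11
step 27: P0: store L2 := 97  ⟶  MI  (L2)  txn=BusRdX+Flush  M[L2]=23

state = M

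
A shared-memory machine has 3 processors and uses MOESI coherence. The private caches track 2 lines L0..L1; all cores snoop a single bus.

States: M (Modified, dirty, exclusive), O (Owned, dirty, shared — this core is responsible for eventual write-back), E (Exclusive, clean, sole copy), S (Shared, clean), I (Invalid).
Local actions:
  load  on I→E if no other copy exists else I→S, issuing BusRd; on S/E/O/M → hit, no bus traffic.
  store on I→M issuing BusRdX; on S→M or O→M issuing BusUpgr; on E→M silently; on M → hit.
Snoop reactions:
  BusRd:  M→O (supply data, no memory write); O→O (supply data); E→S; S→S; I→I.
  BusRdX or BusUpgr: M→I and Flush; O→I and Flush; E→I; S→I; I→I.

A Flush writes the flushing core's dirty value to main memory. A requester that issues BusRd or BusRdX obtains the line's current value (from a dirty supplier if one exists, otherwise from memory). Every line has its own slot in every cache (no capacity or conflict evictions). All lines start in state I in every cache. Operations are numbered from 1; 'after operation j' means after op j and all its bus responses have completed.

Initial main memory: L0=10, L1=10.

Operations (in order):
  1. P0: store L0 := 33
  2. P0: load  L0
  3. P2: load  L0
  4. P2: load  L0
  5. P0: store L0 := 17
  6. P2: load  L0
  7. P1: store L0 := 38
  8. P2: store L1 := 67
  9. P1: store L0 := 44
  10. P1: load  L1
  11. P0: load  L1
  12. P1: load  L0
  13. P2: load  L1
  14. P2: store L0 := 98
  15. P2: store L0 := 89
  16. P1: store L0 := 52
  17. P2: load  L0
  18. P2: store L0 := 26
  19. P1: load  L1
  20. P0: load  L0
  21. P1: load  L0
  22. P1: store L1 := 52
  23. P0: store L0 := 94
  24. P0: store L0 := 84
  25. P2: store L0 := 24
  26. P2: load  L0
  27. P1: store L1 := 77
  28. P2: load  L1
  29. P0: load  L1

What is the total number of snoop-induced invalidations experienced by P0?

  op1 P0: store L0 := 33 → M/I/I on L0; bus BusRdX; mem=10
  op2 P0: load  L0 → M/I/I on L0; bus (none); mem=10
  op3 P2: load  L0 → O/I/S on L0; bus BusRd; mem=10
  op4 P2: load  L0 → O/I/S on L0; bus (none); mem=10
  op5 P0: store L0 := 17 → M/I/I on L0; bus BusUpgr; mem=10
  op6 P2: load  L0 → O/I/S on L0; bus BusRd; mem=10
  op7 P1: store L0 := 38 → I/M/I on L0; bus BusRdX Flush; mem=17
  op8 P2: store L1 := 67 → I/I/M on L1; bus BusRdX; mem=10
  op9 P1: store L0 := 44 → I/M/I on L0; bus (none); mem=17
  op10 P1: load  L1 → I/S/O on L1; bus BusRd; mem=10
  op11 P0: load  L1 → S/S/O on L1; bus BusRd; mem=10
  op12 P1: load  L0 → I/M/I on L0; bus (none); mem=17
  op13 P2: load  L1 → S/S/O on L1; bus (none); mem=10
  op14 P2: store L0 := 98 → I/I/M on L0; bus BusRdX Flush; mem=44
  op15 P2: store L0 := 89 → I/I/M on L0; bus (none); mem=44
  op16 P1: store L0 := 52 → I/M/I on L0; bus BusRdX Flush; mem=89
  op17 P2: load  L0 → I/O/S on L0; bus BusRd; mem=89
  op18 P2: store L0 := 26 → I/I/M on L0; bus BusUpgr Flush; mem=52
  op19 P1: load  L1 → S/S/O on L1; bus (none); mem=10
  op20 P0: load  L0 → S/I/O on L0; bus BusRd; mem=52
  op21 P1: load  L0 → S/S/O on L0; bus BusRd; mem=52
  op22 P1: store L1 := 52 → I/M/I on L1; bus BusUpgr Flush; mem=67
  op23 P0: store L0 := 94 → M/I/I on L0; bus BusUpgr Flush; mem=26
  op24 P0: store L0 := 84 → M/I/I on L0; bus (none); mem=26
  op25 P2: store L0 := 24 → I/I/M on L0; bus BusRdX Flush; mem=84
  op26 P2: load  L0 → I/I/M on L0; bus (none); mem=84
  op27 P1: store L1 := 77 → I/M/I on L1; bus (none); mem=67
  op28 P2: load  L1 → I/O/S on L1; bus BusRd; mem=67
  op29 P0: load  L1 → S/O/S on L1; bus BusRd; mem=67

invalidations = 3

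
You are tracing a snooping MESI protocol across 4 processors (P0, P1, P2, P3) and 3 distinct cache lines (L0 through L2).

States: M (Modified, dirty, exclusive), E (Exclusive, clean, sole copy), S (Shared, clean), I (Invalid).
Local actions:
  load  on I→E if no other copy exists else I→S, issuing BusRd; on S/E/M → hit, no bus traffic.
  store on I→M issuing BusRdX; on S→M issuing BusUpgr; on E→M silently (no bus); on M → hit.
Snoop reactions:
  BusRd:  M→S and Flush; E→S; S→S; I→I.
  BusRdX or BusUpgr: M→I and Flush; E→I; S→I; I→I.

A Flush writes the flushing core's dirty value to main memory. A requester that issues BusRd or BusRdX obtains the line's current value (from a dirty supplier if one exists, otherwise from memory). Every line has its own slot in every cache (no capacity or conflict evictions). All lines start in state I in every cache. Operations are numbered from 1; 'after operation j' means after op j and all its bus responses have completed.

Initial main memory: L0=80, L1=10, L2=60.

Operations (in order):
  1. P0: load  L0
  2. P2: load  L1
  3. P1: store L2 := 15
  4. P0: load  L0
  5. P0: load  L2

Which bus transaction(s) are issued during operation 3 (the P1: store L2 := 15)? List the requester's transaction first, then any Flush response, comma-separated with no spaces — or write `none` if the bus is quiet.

bus = BusRdX

  op1 P0: load  L0 → E/I/I/I on L0; bus BusRd; mem=80
  op2 P2: load  L1 → I/I/E/I on L1; bus BusRd; mem=10
  op3 P1: store L2 := 15 → I/M/I/I on L2; bus BusRdX; mem=60
  op4 P0: load  L0 → E/I/I/I on L0; bus (none); mem=80
  op5 P0: load  L2 → S/S/I/I on L2; bus BusRd Flush; mem=15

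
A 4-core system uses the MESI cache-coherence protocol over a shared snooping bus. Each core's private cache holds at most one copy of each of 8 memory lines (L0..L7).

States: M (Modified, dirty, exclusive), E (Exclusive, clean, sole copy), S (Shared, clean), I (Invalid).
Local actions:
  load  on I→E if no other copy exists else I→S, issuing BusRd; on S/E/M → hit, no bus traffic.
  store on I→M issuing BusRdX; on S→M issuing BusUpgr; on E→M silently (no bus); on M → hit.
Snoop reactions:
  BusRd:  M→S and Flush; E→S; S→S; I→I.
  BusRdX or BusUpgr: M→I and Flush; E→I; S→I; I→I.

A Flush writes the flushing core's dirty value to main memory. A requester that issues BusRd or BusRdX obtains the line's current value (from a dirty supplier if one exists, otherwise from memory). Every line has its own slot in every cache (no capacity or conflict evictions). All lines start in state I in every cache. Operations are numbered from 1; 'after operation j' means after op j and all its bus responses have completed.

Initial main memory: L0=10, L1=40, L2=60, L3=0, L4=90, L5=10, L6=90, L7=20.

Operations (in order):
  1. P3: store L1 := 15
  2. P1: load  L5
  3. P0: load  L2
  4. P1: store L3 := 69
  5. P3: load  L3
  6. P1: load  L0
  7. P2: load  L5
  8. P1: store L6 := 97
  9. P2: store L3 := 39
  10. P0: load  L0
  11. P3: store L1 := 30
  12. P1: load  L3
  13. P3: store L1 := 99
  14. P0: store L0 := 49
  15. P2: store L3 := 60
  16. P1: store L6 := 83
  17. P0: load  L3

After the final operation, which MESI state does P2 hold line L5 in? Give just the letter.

  op1 P3: store L1 := 15 → I/I/I/M on L1; bus BusRdX; mem=40
  op2 P1: load  L5 → I/E/I/I on L5; bus BusRd; mem=10
  op3 P0: load  L2 → E/I/I/I on L2; bus BusRd; mem=60
  op4 P1: store L3 := 69 → I/M/I/I on L3; bus BusRdX; mem=0
  op5 P3: load  L3 → I/S/I/S on L3; bus BusRd Flush; mem=69
  op6 P1: load  L0 → I/E/I/I on L0; bus BusRd; mem=10
  op7 P2: load  L5 → I/S/S/I on L5; bus BusRd; mem=10
  op8 P1: store L6 := 97 → I/M/I/I on L6; bus BusRdX; mem=90
  op9 P2: store L3 := 39 → I/I/M/I on L3; bus BusRdX; mem=69
  op10 P0: load  L0 → S/S/I/I on L0; bus BusRd; mem=10
  op11 P3: store L1 := 30 → I/I/I/M on L1; bus (none); mem=40
  op12 P1: load  L3 → I/S/S/I on L3; bus BusRd Flush; mem=39
  op13 P3: store L1 := 99 → I/I/I/M on L1; bus (none); mem=40
  op14 P0: store L0 := 49 → M/I/I/I on L0; bus BusUpgr; mem=10
  op15 P2: store L3 := 60 → I/I/M/I on L3; bus BusUpgr; mem=39
  op16 P1: store L6 := 83 → I/M/I/I on L6; bus (none); mem=90
  op17 P0: load  L3 → S/I/S/I on L3; bus BusRd Flush; mem=60

state = S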